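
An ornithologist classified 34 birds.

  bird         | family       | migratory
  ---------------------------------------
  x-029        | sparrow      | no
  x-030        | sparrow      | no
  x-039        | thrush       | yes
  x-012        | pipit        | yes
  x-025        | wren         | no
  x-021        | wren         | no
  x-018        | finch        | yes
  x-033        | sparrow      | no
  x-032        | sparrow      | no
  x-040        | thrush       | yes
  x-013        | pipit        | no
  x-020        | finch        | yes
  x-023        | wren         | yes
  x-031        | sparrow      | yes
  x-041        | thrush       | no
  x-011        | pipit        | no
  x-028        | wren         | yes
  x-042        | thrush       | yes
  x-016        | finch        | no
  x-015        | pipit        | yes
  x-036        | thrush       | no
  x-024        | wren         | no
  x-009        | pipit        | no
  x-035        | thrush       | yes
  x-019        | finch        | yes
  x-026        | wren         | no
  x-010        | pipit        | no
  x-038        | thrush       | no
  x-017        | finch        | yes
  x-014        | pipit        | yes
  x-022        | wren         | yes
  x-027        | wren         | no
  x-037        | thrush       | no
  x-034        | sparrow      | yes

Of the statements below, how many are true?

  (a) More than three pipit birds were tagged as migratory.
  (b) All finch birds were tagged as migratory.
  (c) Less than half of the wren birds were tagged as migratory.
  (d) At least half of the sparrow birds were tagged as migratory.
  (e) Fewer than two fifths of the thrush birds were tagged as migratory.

1

(a) pipit: |A| = 7, |A ∩ B| = 3; needs |A ∩ B| > 3 — false.
(b) finch: |A| = 5, |A ∩ B| = 4; needs A ⊆ B, i.e. every element of A is in B (|A ∖ B| = 0) — false.
(c) wren: |A| = 8, |A ∩ B| = 3; needs |A ∩ B| < |A ∖ B| — true.
(d) sparrow: |A| = 6, |A ∩ B| = 2; needs |A ∩ B| ≥ |A ∖ B| — false.
(e) thrush: |A| = 8, |A ∩ B| = 4; needs |A ∩ B| / |A| < 2/5 — false.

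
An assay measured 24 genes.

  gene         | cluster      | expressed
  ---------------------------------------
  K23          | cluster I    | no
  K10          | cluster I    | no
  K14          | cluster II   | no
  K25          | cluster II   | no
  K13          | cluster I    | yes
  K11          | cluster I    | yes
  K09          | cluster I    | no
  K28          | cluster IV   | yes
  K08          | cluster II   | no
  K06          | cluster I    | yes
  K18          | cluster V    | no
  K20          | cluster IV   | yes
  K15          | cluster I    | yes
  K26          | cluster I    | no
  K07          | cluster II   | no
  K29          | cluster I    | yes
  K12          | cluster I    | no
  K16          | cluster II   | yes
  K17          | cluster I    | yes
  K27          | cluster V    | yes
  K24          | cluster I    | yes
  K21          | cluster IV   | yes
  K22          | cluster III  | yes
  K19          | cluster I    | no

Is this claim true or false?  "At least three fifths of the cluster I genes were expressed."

False

Truth condition: |A ∩ B| / |A| ≥ 3/5.
A (the restrictor) = {K23, K10, K13, K11, K09, K06, K15, K26, K29, K12, K17, K24, K19}, |A| = 13.
A ∩ B = {K13, K11, K06, K15, K29, K17, K24}, so |A ∩ B| = 7.
A ∖ B = {K23, K10, K09, K26, K12, K19}, so |A ∖ B| = 6.
|A ∩ B|/|A| = 7/13, so the statement is false.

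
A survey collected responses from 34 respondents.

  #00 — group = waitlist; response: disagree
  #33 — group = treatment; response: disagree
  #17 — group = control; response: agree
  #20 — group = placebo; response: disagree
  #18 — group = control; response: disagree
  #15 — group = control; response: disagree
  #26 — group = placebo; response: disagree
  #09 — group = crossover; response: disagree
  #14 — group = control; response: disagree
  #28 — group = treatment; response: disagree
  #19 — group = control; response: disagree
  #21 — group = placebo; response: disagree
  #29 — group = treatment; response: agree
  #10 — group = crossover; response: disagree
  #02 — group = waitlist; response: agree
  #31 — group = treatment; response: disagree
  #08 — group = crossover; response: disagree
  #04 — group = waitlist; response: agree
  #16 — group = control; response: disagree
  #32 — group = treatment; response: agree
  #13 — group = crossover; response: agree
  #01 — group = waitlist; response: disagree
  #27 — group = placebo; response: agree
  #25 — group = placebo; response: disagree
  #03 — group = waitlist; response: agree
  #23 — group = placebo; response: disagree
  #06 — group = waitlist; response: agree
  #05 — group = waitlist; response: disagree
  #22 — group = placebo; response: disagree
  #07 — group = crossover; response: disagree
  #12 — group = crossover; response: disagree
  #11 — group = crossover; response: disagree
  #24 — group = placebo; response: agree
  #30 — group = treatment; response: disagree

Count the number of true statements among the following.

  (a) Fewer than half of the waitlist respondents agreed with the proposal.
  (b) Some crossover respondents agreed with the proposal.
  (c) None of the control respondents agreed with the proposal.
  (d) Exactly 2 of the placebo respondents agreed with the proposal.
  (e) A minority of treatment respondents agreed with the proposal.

3

(a) waitlist: |A| = 7, |A ∩ B| = 4; needs |A ∩ B| < |A ∖ B| — false.
(b) crossover: |A| = 7, |A ∩ B| = 1; needs A ∩ B ≠ ∅ (|A ∩ B| ≥ 1) — true.
(c) control: |A| = 6, |A ∩ B| = 1; needs A ∩ B = ∅ (|A ∩ B| = 0) — false.
(d) placebo: |A| = 8, |A ∩ B| = 2; needs |A ∩ B| = 2 — true.
(e) treatment: |A| = 6, |A ∩ B| = 2; needs |A ∩ B| < |A ∖ B| — true.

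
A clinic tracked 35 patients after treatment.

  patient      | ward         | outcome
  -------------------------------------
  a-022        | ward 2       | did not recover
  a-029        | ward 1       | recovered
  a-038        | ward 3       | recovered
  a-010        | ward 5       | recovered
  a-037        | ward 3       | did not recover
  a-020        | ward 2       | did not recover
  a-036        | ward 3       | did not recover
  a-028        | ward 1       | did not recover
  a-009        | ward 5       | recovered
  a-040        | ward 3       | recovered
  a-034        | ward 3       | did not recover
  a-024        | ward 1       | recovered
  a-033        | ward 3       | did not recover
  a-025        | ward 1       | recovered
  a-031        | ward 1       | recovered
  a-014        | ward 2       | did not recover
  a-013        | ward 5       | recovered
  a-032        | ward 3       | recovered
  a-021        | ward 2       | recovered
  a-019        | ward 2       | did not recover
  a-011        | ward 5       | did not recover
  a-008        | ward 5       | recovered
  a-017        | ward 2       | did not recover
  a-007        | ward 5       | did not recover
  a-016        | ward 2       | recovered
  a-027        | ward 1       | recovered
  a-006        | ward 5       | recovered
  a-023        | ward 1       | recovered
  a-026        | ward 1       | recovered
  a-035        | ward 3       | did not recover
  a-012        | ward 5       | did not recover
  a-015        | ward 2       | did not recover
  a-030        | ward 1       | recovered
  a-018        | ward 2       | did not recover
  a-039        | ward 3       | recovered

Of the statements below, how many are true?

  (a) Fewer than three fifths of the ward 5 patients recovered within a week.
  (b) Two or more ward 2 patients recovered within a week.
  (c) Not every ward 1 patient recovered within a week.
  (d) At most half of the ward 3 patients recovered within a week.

3

(a) ward 5: |A| = 8, |A ∩ B| = 5; needs |A ∩ B| / |A| < 3/5 — false.
(b) ward 2: |A| = 9, |A ∩ B| = 2; needs |A ∩ B| ≥ 2 — true.
(c) ward 1: |A| = 9, |A ∩ B| = 8; needs A ⊄ B (|A ∖ B| ≥ 1) — true.
(d) ward 3: |A| = 9, |A ∩ B| = 4; needs |A ∩ B| ≤ |A ∖ B| — true.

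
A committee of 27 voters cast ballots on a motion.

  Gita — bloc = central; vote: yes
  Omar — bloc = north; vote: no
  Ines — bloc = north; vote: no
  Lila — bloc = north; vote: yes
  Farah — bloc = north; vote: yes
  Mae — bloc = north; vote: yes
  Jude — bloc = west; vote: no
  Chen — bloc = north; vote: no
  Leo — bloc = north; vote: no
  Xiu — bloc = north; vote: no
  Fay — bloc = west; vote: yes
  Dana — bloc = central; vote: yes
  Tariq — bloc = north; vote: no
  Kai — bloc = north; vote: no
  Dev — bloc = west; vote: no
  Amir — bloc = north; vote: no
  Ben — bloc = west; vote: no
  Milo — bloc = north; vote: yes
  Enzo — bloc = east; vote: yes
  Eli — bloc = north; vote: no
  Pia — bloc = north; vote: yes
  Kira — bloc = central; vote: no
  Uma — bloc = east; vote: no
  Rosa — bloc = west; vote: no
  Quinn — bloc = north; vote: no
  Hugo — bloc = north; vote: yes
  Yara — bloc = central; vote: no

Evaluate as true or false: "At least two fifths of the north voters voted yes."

Truth condition: |A ∩ B| / |A| ≥ 2/5.
|A| = 16, |A ∩ B| = 6, |A ∖ B| = 10.
|A ∩ B|/|A| = 6/16, so the statement is false.

False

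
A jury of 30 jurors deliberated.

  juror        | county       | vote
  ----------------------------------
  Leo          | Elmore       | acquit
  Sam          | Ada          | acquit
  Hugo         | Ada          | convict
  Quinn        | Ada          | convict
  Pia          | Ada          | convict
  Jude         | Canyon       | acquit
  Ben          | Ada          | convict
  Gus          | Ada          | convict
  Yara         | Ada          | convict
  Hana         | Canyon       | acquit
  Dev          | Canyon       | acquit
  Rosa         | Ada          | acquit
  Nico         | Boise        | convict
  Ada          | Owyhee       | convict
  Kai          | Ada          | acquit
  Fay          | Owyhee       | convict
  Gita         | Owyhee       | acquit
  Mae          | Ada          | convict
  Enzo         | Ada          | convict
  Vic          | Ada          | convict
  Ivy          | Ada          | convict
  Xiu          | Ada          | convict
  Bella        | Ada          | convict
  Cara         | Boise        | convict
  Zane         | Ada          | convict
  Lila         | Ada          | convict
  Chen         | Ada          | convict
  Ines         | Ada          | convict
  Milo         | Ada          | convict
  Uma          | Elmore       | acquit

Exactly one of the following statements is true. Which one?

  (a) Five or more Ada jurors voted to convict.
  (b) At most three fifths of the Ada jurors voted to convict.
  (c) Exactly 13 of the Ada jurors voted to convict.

(a)

|A| = 20, |A ∩ B| = 17, |A ∖ B| = 3.
(a) requires |A ∩ B| ≥ 5: true.
(b) requires |A ∩ B| / |A| ≤ 3/5: false.
(c) requires |A ∩ B| = 13: false.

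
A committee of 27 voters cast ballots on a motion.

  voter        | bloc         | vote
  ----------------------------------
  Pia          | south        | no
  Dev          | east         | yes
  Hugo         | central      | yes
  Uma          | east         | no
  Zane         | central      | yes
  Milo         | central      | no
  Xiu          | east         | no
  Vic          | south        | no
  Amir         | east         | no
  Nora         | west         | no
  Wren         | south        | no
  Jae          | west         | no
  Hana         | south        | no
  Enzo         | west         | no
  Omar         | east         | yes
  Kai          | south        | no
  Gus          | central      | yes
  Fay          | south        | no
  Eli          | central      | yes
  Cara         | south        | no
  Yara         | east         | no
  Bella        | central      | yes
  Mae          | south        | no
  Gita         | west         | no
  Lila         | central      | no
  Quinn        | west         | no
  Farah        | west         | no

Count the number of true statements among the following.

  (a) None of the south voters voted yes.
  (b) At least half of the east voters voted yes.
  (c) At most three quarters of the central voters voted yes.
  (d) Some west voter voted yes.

2

(a) south: |A| = 8, |A ∩ B| = 0; needs A ∩ B = ∅ (|A ∩ B| = 0) — true.
(b) east: |A| = 6, |A ∩ B| = 2; needs |A ∩ B| ≥ |A ∖ B| — false.
(c) central: |A| = 7, |A ∩ B| = 5; needs |A ∩ B| / |A| ≤ 3/4 — true.
(d) west: |A| = 6, |A ∩ B| = 0; needs A ∩ B ≠ ∅ (|A ∩ B| ≥ 1) — false.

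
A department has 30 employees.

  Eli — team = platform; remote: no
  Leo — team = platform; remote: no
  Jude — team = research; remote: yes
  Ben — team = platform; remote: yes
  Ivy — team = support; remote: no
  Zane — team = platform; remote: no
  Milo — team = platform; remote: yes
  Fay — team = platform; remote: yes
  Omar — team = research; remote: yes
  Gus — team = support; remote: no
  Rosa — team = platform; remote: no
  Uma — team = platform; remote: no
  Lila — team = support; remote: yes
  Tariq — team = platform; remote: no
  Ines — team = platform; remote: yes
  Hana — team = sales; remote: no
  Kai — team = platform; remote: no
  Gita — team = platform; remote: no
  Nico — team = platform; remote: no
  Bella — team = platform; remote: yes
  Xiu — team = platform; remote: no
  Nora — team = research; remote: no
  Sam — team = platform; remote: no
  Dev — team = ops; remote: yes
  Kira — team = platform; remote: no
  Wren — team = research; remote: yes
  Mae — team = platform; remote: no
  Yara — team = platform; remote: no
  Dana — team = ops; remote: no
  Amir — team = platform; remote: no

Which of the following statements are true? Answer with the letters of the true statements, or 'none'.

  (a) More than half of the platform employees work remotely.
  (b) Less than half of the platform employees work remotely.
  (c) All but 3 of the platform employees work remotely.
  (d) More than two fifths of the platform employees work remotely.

|A| = 20, |A ∩ B| = 5, |A ∖ B| = 15.
(a) |A ∩ B| > |A ∖ B|: fails.
(b) |A ∩ B| < |A ∖ B|: holds.
(c) |A ∖ B| = 3: fails.
(d) |A ∩ B| / |A| > 2/5: fails.

(b)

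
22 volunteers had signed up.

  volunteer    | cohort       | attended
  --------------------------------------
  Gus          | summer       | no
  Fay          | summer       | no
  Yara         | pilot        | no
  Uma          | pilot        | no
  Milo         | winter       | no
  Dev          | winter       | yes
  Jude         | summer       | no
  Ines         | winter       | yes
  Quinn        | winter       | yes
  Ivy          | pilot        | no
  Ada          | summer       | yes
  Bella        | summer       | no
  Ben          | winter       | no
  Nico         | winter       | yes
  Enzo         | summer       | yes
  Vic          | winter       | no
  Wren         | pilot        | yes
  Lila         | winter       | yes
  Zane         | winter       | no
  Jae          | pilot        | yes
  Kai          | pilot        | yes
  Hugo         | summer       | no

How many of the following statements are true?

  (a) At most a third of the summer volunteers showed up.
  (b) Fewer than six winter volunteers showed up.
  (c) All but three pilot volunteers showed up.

3

(a) summer: |A| = 7, |A ∩ B| = 2; needs |A ∩ B| / |A| ≤ 1/3 — true.
(b) winter: |A| = 9, |A ∩ B| = 5; needs |A ∩ B| < 6 — true.
(c) pilot: |A| = 6, |A ∩ B| = 3; needs |A ∖ B| = 3 — true.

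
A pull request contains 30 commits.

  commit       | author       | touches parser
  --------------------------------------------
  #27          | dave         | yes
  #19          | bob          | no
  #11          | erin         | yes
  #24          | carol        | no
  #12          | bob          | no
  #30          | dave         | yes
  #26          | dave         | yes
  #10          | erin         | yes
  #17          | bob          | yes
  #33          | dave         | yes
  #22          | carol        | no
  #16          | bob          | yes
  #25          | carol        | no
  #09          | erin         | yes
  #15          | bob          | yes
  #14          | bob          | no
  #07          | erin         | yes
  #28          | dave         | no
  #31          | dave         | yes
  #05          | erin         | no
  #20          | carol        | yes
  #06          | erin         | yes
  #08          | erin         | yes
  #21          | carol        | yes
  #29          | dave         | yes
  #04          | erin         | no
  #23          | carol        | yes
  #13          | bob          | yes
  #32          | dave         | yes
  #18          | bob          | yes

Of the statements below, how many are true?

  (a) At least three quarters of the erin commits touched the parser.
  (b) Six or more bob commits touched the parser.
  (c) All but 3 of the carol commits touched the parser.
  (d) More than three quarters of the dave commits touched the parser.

3

(a) erin: |A| = 8, |A ∩ B| = 6; needs |A ∩ B| / |A| ≥ 3/4 — true.
(b) bob: |A| = 8, |A ∩ B| = 5; needs |A ∩ B| ≥ 6 — false.
(c) carol: |A| = 6, |A ∩ B| = 3; needs |A ∖ B| = 3 — true.
(d) dave: |A| = 8, |A ∩ B| = 7; needs |A ∩ B| / |A| > 3/4 — true.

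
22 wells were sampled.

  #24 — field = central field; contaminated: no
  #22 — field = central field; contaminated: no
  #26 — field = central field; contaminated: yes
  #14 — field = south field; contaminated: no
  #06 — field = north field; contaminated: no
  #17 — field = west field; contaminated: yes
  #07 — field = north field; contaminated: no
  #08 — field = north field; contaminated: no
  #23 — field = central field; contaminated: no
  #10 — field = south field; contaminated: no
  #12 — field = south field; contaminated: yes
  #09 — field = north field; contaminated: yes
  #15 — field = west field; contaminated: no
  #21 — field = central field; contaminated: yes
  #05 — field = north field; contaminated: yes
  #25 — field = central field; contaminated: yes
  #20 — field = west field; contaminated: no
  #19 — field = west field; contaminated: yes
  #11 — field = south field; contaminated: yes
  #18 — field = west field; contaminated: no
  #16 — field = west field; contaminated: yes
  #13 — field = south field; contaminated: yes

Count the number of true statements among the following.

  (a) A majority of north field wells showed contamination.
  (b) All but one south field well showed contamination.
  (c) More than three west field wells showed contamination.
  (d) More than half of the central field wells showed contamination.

0

(a) north field: |A| = 5, |A ∩ B| = 2; needs |A ∩ B| > |A ∖ B| — false.
(b) south field: |A| = 5, |A ∩ B| = 3; needs |A ∖ B| = 1 — false.
(c) west field: |A| = 6, |A ∩ B| = 3; needs |A ∩ B| > 3 — false.
(d) central field: |A| = 6, |A ∩ B| = 3; needs |A ∩ B| > |A ∖ B| — false.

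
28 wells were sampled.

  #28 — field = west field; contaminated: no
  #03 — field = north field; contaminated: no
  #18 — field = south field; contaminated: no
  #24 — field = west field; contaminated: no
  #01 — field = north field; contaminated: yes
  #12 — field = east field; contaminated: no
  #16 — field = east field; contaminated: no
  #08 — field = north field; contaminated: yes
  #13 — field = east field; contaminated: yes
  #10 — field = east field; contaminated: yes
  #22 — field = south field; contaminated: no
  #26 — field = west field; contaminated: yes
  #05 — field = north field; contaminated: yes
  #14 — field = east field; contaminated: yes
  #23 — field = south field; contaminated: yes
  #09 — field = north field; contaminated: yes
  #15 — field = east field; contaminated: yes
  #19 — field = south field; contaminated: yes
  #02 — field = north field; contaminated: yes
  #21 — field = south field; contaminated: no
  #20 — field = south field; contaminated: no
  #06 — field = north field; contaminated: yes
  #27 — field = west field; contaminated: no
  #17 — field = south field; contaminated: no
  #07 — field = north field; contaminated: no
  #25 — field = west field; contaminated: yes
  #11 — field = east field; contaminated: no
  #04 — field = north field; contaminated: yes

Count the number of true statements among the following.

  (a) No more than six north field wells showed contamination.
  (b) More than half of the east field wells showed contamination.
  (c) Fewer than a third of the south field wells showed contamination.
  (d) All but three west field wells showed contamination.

(a) north field: |A| = 9, |A ∩ B| = 7; needs |A ∩ B| ≤ 6 — false.
(b) east field: |A| = 7, |A ∩ B| = 4; needs |A ∩ B| > |A ∖ B| — true.
(c) south field: |A| = 7, |A ∩ B| = 2; needs |A ∩ B| / |A| < 1/3 — true.
(d) west field: |A| = 5, |A ∩ B| = 2; needs |A ∖ B| = 3 — true.

3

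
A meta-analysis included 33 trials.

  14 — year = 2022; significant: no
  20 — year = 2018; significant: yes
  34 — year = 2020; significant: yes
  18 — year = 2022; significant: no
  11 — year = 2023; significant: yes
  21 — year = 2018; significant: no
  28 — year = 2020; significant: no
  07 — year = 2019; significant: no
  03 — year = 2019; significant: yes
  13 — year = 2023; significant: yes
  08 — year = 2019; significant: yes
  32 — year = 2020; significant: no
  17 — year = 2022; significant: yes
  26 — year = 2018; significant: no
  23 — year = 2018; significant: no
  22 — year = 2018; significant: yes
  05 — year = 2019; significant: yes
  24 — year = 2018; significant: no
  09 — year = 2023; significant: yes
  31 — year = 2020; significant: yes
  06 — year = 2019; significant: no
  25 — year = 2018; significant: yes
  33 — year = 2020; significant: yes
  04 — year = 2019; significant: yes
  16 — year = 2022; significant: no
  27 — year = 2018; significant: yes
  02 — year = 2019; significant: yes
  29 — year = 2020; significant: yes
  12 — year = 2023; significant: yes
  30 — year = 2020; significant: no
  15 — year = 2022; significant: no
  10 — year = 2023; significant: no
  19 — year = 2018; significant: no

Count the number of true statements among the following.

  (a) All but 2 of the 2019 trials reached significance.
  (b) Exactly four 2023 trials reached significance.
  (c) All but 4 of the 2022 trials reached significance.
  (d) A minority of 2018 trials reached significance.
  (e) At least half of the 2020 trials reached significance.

5

(a) 2019: |A| = 7, |A ∩ B| = 5; needs |A ∖ B| = 2 — true.
(b) 2023: |A| = 5, |A ∩ B| = 4; needs |A ∩ B| = 4 — true.
(c) 2022: |A| = 5, |A ∩ B| = 1; needs |A ∖ B| = 4 — true.
(d) 2018: |A| = 9, |A ∩ B| = 4; needs |A ∩ B| < |A ∖ B| — true.
(e) 2020: |A| = 7, |A ∩ B| = 4; needs |A ∩ B| ≥ |A ∖ B| — true.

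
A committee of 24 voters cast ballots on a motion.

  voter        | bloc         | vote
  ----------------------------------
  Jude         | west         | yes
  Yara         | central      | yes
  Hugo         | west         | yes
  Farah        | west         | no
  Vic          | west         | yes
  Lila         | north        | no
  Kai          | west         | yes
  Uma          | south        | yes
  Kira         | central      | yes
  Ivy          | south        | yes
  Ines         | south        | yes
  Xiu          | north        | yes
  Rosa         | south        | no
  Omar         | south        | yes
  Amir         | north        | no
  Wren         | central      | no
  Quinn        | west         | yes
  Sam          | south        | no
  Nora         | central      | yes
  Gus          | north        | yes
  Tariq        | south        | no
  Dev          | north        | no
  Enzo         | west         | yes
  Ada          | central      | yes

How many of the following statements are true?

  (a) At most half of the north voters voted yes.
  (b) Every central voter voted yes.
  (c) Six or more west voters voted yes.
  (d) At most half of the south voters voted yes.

(a) north: |A| = 5, |A ∩ B| = 2; needs |A ∩ B| ≤ |A ∖ B| — true.
(b) central: |A| = 5, |A ∩ B| = 4; needs A ⊆ B, i.e. every element of A is in B (|A ∖ B| = 0) — false.
(c) west: |A| = 7, |A ∩ B| = 6; needs |A ∩ B| ≥ 6 — true.
(d) south: |A| = 7, |A ∩ B| = 4; needs |A ∩ B| ≤ |A ∖ B| — false.

2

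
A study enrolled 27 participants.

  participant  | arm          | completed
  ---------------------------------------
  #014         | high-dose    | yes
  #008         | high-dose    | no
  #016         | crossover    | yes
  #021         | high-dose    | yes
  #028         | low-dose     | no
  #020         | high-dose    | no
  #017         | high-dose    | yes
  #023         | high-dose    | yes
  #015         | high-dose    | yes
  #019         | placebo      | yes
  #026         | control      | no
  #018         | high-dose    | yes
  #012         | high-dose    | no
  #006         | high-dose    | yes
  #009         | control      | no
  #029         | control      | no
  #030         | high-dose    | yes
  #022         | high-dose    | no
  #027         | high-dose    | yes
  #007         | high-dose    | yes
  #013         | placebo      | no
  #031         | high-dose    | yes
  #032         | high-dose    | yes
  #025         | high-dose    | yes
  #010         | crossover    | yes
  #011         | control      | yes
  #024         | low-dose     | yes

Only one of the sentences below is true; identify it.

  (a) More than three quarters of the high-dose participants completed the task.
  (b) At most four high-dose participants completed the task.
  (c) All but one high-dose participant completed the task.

(a)

|A| = 17, |A ∩ B| = 13, |A ∖ B| = 4.
(a) requires |A ∩ B| / |A| > 3/4: true.
(b) requires |A ∩ B| ≤ 4: false.
(c) requires |A ∖ B| = 1: false.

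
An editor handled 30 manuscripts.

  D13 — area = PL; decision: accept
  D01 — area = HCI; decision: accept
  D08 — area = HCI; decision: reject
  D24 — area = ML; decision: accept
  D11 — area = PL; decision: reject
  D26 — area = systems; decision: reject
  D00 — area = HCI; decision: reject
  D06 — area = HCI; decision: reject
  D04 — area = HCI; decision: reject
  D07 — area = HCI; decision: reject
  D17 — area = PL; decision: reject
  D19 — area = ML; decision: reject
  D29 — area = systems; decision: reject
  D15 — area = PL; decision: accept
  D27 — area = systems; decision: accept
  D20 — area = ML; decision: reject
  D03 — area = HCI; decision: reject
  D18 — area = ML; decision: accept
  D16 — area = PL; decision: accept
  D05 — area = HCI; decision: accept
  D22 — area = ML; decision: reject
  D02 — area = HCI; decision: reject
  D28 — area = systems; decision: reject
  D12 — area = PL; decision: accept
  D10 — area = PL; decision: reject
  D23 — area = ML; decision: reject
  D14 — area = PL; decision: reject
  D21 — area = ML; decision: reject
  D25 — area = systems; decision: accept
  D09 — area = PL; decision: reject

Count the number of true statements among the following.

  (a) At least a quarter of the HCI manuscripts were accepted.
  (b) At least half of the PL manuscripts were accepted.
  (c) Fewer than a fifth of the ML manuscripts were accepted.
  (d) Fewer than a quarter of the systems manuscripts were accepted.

(a) HCI: |A| = 9, |A ∩ B| = 2; needs |A ∩ B| / |A| ≥ 1/4 — false.
(b) PL: |A| = 9, |A ∩ B| = 4; needs |A ∩ B| ≥ |A ∖ B| — false.
(c) ML: |A| = 7, |A ∩ B| = 2; needs |A ∩ B| / |A| < 1/5 — false.
(d) systems: |A| = 5, |A ∩ B| = 2; needs |A ∩ B| / |A| < 1/4 — false.

0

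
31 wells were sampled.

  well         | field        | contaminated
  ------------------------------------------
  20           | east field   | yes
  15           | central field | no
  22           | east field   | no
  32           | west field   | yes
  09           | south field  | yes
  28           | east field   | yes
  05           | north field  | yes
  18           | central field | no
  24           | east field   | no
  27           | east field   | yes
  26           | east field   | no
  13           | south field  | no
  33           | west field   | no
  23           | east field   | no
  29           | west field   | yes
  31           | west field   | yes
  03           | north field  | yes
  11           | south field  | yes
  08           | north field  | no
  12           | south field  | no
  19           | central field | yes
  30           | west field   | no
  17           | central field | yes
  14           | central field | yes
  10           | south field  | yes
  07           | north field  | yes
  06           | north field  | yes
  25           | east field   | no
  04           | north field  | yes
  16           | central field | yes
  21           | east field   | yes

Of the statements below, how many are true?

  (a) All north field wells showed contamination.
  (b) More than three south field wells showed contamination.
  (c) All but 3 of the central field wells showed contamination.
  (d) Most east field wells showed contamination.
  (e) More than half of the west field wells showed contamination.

(a) north field: |A| = 6, |A ∩ B| = 5; needs A ⊆ B, i.e. every element of A is in B (|A ∖ B| = 0) — false.
(b) south field: |A| = 5, |A ∩ B| = 3; needs |A ∩ B| > 3 — false.
(c) central field: |A| = 6, |A ∩ B| = 4; needs |A ∖ B| = 3 — false.
(d) east field: |A| = 9, |A ∩ B| = 4; needs |A ∩ B| > |A ∖ B| — false.
(e) west field: |A| = 5, |A ∩ B| = 3; needs |A ∩ B| > |A ∖ B| — true.

1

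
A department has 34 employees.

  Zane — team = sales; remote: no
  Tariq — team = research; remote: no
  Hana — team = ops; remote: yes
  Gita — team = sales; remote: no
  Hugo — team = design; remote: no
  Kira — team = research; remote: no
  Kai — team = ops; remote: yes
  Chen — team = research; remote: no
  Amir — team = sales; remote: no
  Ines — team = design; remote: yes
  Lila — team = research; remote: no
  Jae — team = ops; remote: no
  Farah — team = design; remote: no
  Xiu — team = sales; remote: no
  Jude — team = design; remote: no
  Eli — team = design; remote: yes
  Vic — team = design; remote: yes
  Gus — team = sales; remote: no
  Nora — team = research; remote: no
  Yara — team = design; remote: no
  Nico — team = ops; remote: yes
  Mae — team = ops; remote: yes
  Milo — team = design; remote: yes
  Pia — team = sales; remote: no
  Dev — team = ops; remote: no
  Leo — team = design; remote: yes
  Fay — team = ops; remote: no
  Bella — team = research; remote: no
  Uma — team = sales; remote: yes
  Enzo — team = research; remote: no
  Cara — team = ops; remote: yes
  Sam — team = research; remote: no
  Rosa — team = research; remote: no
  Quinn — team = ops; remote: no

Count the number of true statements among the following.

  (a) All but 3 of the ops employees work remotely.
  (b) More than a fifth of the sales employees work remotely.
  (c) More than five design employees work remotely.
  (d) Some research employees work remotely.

(a) ops: |A| = 9, |A ∩ B| = 5; needs |A ∖ B| = 3 — false.
(b) sales: |A| = 7, |A ∩ B| = 1; needs |A ∩ B| / |A| > 1/5 — false.
(c) design: |A| = 9, |A ∩ B| = 5; needs |A ∩ B| > 5 — false.
(d) research: |A| = 9, |A ∩ B| = 0; needs A ∩ B ≠ ∅ (|A ∩ B| ≥ 1) — false.

0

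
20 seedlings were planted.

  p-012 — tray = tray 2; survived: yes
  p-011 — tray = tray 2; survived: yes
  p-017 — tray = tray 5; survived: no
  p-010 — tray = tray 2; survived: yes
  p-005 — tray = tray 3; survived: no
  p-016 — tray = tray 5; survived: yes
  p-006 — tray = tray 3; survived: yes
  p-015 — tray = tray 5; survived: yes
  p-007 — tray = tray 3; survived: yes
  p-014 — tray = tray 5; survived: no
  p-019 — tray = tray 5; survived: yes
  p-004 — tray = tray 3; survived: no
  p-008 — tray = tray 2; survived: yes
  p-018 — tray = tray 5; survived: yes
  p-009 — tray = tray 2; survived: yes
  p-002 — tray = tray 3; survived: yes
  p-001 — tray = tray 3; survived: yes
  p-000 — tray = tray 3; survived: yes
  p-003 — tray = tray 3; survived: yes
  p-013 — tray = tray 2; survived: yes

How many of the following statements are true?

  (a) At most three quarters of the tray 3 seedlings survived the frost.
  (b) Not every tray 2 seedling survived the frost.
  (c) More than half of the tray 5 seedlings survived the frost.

2

(a) tray 3: |A| = 8, |A ∩ B| = 6; needs |A ∩ B| / |A| ≤ 3/4 — true.
(b) tray 2: |A| = 6, |A ∩ B| = 6; needs A ⊄ B (|A ∖ B| ≥ 1) — false.
(c) tray 5: |A| = 6, |A ∩ B| = 4; needs |A ∩ B| > |A ∖ B| — true.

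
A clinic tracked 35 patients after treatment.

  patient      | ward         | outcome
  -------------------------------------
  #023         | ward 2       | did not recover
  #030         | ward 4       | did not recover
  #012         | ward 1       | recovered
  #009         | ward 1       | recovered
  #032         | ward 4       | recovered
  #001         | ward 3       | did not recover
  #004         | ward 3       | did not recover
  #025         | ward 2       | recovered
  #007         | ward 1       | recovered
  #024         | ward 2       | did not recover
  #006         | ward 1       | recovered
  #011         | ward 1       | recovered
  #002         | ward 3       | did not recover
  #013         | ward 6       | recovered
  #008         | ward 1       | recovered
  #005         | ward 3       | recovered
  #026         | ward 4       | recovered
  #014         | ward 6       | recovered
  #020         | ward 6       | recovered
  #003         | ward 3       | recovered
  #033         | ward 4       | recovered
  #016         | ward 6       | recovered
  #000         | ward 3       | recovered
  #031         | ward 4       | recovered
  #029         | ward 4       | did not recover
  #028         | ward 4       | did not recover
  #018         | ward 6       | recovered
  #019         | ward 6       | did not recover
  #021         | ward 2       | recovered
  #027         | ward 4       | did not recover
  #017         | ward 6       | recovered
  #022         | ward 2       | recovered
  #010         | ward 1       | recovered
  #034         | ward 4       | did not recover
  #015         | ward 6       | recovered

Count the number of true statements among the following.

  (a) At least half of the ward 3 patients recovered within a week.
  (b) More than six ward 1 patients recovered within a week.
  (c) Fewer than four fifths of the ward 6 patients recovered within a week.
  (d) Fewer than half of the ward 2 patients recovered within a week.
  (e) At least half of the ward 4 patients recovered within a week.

2

(a) ward 3: |A| = 6, |A ∩ B| = 3; needs |A ∩ B| ≥ |A ∖ B| — true.
(b) ward 1: |A| = 7, |A ∩ B| = 7; needs |A ∩ B| > 6 — true.
(c) ward 6: |A| = 8, |A ∩ B| = 7; needs |A ∩ B| / |A| < 4/5 — false.
(d) ward 2: |A| = 5, |A ∩ B| = 3; needs |A ∩ B| < |A ∖ B| — false.
(e) ward 4: |A| = 9, |A ∩ B| = 4; needs |A ∩ B| ≥ |A ∖ B| — false.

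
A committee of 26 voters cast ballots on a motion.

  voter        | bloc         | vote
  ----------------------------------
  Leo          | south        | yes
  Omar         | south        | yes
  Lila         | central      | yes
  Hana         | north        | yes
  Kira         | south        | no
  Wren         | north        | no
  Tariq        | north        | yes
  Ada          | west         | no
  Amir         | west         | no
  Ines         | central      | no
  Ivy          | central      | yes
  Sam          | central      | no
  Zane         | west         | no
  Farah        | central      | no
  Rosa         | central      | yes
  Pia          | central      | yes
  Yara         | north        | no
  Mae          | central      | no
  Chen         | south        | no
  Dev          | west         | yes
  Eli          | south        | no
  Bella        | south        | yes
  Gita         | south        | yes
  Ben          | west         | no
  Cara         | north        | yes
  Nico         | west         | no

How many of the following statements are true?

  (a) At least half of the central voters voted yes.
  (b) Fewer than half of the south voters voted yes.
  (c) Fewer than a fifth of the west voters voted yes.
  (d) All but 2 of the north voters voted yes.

3

(a) central: |A| = 8, |A ∩ B| = 4; needs |A ∩ B| ≥ |A ∖ B| — true.
(b) south: |A| = 7, |A ∩ B| = 4; needs |A ∩ B| < |A ∖ B| — false.
(c) west: |A| = 6, |A ∩ B| = 1; needs |A ∩ B| / |A| < 1/5 — true.
(d) north: |A| = 5, |A ∩ B| = 3; needs |A ∖ B| = 2 — true.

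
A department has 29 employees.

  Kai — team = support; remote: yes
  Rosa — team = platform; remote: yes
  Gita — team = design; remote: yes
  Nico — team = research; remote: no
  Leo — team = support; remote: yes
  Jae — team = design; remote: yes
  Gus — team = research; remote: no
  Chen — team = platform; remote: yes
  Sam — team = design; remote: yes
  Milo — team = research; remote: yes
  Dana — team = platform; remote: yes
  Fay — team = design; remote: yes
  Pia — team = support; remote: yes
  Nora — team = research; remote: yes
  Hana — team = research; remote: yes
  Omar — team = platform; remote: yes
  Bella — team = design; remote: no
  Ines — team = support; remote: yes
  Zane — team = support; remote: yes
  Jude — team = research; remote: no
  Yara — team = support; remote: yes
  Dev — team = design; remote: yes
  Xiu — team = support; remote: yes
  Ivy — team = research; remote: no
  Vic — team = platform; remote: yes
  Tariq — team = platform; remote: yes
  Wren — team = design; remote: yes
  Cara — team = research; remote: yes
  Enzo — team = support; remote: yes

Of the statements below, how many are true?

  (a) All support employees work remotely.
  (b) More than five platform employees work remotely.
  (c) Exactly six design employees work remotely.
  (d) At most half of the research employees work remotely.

4

(a) support: |A| = 8, |A ∩ B| = 8; needs A ⊆ B, i.e. every element of A is in B (|A ∖ B| = 0) — true.
(b) platform: |A| = 6, |A ∩ B| = 6; needs |A ∩ B| > 5 — true.
(c) design: |A| = 7, |A ∩ B| = 6; needs |A ∩ B| = 6 — true.
(d) research: |A| = 8, |A ∩ B| = 4; needs |A ∩ B| ≤ |A ∖ B| — true.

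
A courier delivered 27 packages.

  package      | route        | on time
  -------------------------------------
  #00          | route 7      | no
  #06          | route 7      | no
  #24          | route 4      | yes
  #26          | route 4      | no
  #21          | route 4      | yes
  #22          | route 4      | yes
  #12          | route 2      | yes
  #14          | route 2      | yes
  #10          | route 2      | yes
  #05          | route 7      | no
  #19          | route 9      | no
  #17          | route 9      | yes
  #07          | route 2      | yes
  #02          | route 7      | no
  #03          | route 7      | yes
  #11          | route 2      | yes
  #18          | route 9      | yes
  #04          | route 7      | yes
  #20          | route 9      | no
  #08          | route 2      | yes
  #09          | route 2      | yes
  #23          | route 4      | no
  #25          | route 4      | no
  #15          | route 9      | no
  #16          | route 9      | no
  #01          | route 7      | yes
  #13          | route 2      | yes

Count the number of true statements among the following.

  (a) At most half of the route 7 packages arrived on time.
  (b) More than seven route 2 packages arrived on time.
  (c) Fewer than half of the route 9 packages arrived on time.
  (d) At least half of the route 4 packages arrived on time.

4

(a) route 7: |A| = 7, |A ∩ B| = 3; needs |A ∩ B| ≤ |A ∖ B| — true.
(b) route 2: |A| = 8, |A ∩ B| = 8; needs |A ∩ B| > 7 — true.
(c) route 9: |A| = 6, |A ∩ B| = 2; needs |A ∩ B| < |A ∖ B| — true.
(d) route 4: |A| = 6, |A ∩ B| = 3; needs |A ∩ B| ≥ |A ∖ B| — true.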